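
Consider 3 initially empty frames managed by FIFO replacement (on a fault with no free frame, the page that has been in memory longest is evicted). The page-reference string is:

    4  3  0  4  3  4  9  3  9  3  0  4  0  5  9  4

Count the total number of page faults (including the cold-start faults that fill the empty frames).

4 -> fault, frames (4)
3 -> fault, frames (4 3)
0 -> fault, frames (4 3 0)
4 -> hit
3 -> hit
4 -> hit
9 -> fault, evict 4, frames (3 0 9)
3 -> hit
9 -> hit
3 -> hit
0 -> hit
4 -> fault, evict 3, frames (0 9 4)
0 -> hit
5 -> fault, evict 0, frames (9 4 5)
9 -> hit
4 -> hit
Page faults: 6.

6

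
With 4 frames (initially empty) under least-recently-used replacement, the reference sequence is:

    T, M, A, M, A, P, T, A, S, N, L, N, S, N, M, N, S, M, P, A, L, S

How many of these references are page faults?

12

T -> fault, frames (T)
M -> fault, frames (T M)
A -> fault, frames (T M A)
M -> hit
A -> hit
P -> fault, frames (T M A P)
T -> hit
A -> hit
S -> fault, evict M, frames (P T A S)
N -> fault, evict P, frames (T A S N)
L -> fault, evict T, frames (A S N L)
N -> hit
S -> hit
N -> hit
M -> fault, evict A, frames (L S N M)
N -> hit
S -> hit
M -> hit
P -> fault, evict L, frames (N S M P)
A -> fault, evict N, frames (S M P A)
L -> fault, evict S, frames (M P A L)
S -> fault, evict M, frames (P A L S)
Page faults: 12.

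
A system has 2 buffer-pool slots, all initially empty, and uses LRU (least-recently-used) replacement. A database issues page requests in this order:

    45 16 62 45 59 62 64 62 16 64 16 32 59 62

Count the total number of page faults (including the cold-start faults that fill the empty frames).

45 -> fault, frames {45}
16 -> fault, frames {45,16}
62 -> fault, evict 45, frames {16,62}
45 -> fault, evict 16, frames {62,45}
59 -> fault, evict 62, frames {45,59}
62 -> fault, evict 45, frames {59,62}
64 -> fault, evict 59, frames {62,64}
62 -> hit
16 -> fault, evict 64, frames {62,16}
64 -> fault, evict 62, frames {16,64}
16 -> hit
32 -> fault, evict 64, frames {16,32}
59 -> fault, evict 16, frames {32,59}
62 -> fault, evict 32, frames {59,62}
Page faults: 12.

12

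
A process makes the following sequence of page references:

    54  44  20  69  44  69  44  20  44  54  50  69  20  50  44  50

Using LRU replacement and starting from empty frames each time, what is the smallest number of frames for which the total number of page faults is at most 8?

4

f=1: 16 faults
f=2: 12 faults
f=3: 9 faults
f=4: 8 faults
f=5: 5 faults
Smallest f with faults ≤ 8 is 4.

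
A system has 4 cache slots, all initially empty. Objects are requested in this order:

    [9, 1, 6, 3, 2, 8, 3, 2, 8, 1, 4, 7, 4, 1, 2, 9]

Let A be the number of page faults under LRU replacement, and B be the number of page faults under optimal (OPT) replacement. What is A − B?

Under LRU: F F F F F F . . . F F F . . F F → 11 faults.
Under OPT: F F F F F F . . . . F F . . . F → 9 faults.
A − B = 11 − 9 = 2.

2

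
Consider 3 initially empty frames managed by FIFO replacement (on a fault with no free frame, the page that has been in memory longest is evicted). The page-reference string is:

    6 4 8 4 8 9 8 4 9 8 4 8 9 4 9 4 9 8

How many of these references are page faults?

4

6 -> fault, frames [6]
4 -> fault, frames [6, 4]
8 -> fault, frames [6, 4, 8]
4 -> hit
8 -> hit
9 -> fault, evict 6, frames [4, 8, 9]
8 -> hit
4 -> hit
9 -> hit
8 -> hit
4 -> hit
8 -> hit
9 -> hit
4 -> hit
9 -> hit
4 -> hit
9 -> hit
8 -> hit
Page faults: 4.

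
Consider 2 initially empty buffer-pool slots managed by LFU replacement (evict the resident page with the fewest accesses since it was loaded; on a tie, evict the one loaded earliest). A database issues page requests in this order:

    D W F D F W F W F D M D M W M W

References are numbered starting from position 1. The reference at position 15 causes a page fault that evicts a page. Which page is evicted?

pos 1: D -> fault, frames (D)
pos 2: W -> fault, frames (D W)
pos 3: F -> fault, evict D, frames (W F)
pos 4: D -> fault, evict W, frames (F D)
pos 5: F -> hit
pos 6: W -> fault, evict D, frames (F W)
pos 7: F -> hit
pos 8: W -> hit
pos 9: F -> hit
pos 10: D -> fault, evict W, frames (F D)
pos 11: M -> fault, evict D, frames (F M)
pos 12: D -> fault, evict M, frames (F D)
pos 13: M -> fault, evict D, frames (F M)
pos 14: W -> fault, evict M, frames (F W)
pos 15: M -> fault, evict W, frames (F M)
At position 15, page W is evicted.

W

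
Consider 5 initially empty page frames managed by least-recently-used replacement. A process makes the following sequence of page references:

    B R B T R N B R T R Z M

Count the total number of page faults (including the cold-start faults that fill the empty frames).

6

B -> miss, frames {B}
R -> miss, frames {B,R}
B -> hit
T -> miss, frames {R,B,T}
R -> hit
N -> miss, frames {B,T,R,N}
B -> hit
R -> hit
T -> hit
R -> hit
Z -> miss, frames {N,B,T,R,Z}
M -> miss, evict N, frames {B,T,R,Z,M}
Page faults: 6.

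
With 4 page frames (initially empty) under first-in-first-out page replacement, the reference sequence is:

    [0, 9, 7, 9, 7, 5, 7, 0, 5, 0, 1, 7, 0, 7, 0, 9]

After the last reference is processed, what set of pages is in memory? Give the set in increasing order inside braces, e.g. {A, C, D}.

0 → miss, frames (0)
9 → miss, frames (0 9)
7 → miss, frames (0 9 7)
9 → hit
7 → hit
5 → miss, frames (0 9 7 5)
7 → hit
0 → hit
5 → hit
0 → hit
1 → miss, evict 0, frames (9 7 5 1)
7 → hit
0 → miss, evict 9, frames (7 5 1 0)
7 → hit
0 → hit
9 → miss, evict 7, frames (5 1 0 9)

{0, 1, 5, 9}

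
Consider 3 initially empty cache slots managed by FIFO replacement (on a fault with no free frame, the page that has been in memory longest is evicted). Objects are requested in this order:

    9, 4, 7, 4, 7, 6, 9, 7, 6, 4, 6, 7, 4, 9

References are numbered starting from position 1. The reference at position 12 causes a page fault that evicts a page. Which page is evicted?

6

pos 1: 9 → miss, frames (9)
pos 2: 4 → miss, frames (9 4)
pos 3: 7 → miss, frames (9 4 7)
pos 4: 4 → hit
pos 5: 7 → hit
pos 6: 6 → miss, evict 9, frames (4 7 6)
pos 7: 9 → miss, evict 4, frames (7 6 9)
pos 8: 7 → hit
pos 9: 6 → hit
pos 10: 4 → miss, evict 7, frames (6 9 4)
pos 11: 6 → hit
pos 12: 7 → miss, evict 6, frames (9 4 7)
At position 12, page 6 is evicted.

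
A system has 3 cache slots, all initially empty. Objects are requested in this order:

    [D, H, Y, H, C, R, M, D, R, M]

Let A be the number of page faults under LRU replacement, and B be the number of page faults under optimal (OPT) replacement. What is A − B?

1

Under LRU: F F F . F F F F . . → 7 faults.
Under OPT: F F F . F F F . . . → 6 faults.
A − B = 7 − 6 = 1.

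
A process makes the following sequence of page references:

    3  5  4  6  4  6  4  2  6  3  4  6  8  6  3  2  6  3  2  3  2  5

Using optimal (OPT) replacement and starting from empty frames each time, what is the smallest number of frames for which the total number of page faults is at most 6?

f=1: 22 faults
f=2: 12 faults
f=3: 9 faults
f=4: 7 faults
f=5: 6 faults
f=6: 6 faults
Smallest f with faults ≤ 6 is 5.

5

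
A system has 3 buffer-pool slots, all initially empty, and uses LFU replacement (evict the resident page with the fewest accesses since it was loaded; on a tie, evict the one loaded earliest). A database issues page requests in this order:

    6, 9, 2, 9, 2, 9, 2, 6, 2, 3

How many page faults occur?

4

6: miss, frames [6]
9: miss, frames [6, 9]
2: miss, frames [6, 9, 2]
9: hit
2: hit
9: hit
2: hit
6: hit
2: hit
3: miss, evict 6, frames [9, 2, 3]
Page faults: 4.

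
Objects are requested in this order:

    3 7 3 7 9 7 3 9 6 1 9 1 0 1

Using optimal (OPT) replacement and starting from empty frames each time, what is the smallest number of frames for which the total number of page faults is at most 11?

2

f=1: 14 faults
f=2: 7 faults
f=3: 6 faults
f=4: 6 faults
f=5: 6 faults
f=6: 6 faults
Smallest f with faults ≤ 11 is 2.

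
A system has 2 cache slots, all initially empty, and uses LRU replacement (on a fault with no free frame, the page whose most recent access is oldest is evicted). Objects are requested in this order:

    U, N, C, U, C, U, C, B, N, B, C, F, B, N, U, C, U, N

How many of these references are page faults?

U: miss, frames [U]
N: miss, frames [U, N]
C: miss, evict U, frames [N, C]
U: miss, evict N, frames [C, U]
C: hit
U: hit
C: hit
B: miss, evict U, frames [C, B]
N: miss, evict C, frames [B, N]
B: hit
C: miss, evict N, frames [B, C]
F: miss, evict B, frames [C, F]
B: miss, evict C, frames [F, B]
N: miss, evict F, frames [B, N]
U: miss, evict B, frames [N, U]
C: miss, evict N, frames [U, C]
U: hit
N: miss, evict C, frames [U, N]
Page faults: 13.

13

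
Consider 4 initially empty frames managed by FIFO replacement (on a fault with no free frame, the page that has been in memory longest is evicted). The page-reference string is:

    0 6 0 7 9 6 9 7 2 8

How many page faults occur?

6

0 -> fault, frames (0)
6 -> fault, frames (0 6)
0 -> hit
7 -> fault, frames (0 6 7)
9 -> fault, frames (0 6 7 9)
6 -> hit
9 -> hit
7 -> hit
2 -> fault, evict 0, frames (6 7 9 2)
8 -> fault, evict 6, frames (7 9 2 8)
Page faults: 6.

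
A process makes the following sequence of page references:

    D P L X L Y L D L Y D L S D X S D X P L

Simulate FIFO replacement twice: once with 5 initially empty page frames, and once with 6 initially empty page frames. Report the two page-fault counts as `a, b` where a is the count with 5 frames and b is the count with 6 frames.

5 frames: F F F F . F . . . . . . F F . . . . F F → 9 faults.
6 frames: F F F F . F . . . . . . F . . . . . . . → 6 faults.
6 < 9: adding a frame reduced faults, as is typical.

9, 6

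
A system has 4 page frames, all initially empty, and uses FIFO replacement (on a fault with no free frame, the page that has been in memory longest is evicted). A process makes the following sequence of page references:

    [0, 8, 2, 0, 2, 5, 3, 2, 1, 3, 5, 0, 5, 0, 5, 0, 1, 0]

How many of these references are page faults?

0 → fault, frames [0]
8 → fault, frames [0, 8]
2 → fault, frames [0, 8, 2]
0 → hit
2 → hit
5 → fault, frames [0, 8, 2, 5]
3 → fault, evict 0, frames [8, 2, 5, 3]
2 → hit
1 → fault, evict 8, frames [2, 5, 3, 1]
3 → hit
5 → hit
0 → fault, evict 2, frames [5, 3, 1, 0]
5 → hit
0 → hit
5 → hit
0 → hit
1 → hit
0 → hit
Page faults: 7.

7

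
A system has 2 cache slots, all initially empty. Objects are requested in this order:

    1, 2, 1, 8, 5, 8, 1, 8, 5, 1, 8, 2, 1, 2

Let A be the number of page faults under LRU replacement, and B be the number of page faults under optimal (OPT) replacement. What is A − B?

2

Under LRU: F F . F F . F . F F F F F . → 10 faults.
Under OPT: F F . F F . F . F . F F . . → 8 faults.
A − B = 10 − 8 = 2.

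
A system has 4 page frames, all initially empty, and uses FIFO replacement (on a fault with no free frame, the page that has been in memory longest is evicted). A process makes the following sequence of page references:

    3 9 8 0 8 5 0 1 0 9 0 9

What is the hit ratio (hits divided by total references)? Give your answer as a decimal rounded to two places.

3: fault, frames [3]
9: fault, frames [3, 9]
8: fault, frames [3, 9, 8]
0: fault, frames [3, 9, 8, 0]
8: hit
5: fault, evict 3, frames [9, 8, 0, 5]
0: hit
1: fault, evict 9, frames [8, 0, 5, 1]
0: hit
9: fault, evict 8, frames [0, 5, 1, 9]
0: hit
9: hit
Hits: 5 of 12 references → 5/12 = 0.4167.

0.42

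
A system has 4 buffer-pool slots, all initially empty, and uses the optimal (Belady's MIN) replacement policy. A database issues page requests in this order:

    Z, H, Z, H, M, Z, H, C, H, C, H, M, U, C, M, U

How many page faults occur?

5

Z -> miss, frames (Z)
H -> miss, frames (Z H)
Z -> hit
H -> hit
M -> miss, frames (Z H M)
Z -> hit
H -> hit
C -> miss, frames (Z H M C)
H -> hit
C -> hit
H -> hit
M -> hit
U -> miss, evict H, frames (Z M C U)
C -> hit
M -> hit
U -> hit
Page faults: 5.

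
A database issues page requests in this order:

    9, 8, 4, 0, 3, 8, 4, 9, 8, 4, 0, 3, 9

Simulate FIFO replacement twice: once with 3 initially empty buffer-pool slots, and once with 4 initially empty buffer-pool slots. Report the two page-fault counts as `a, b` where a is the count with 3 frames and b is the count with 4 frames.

3 frames: F F F F F F F F . . F F . → 10 faults.
4 frames: F F F F F . . F F F F F F → 11 faults.
11 > 10: adding a frame increased faults — Belady's anomaly.

10, 11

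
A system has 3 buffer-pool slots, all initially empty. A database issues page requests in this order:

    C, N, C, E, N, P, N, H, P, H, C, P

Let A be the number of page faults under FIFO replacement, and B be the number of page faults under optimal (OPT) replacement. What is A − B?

Under FIFO: F F . F . F . F . . F . → 6 faults.
Under OPT: F F . F . F . F . . . . → 5 faults.
A − B = 6 − 5 = 1.

1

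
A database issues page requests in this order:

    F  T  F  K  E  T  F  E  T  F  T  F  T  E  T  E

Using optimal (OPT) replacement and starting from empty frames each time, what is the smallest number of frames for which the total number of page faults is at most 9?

2

f=1: 16 faults
f=2: 7 faults
f=3: 4 faults
f=4: 4 faults
Smallest f with faults ≤ 9 is 2.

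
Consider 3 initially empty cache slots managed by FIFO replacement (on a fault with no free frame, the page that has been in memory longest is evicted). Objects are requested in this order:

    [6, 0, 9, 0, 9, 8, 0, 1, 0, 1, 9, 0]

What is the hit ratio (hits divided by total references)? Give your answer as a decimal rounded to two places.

6: fault, frames {6}
0: fault, frames {6,0}
9: fault, frames {6,0,9}
0: hit
9: hit
8: fault, evict 6, frames {0,9,8}
0: hit
1: fault, evict 0, frames {9,8,1}
0: fault, evict 9, frames {8,1,0}
1: hit
9: fault, evict 8, frames {1,0,9}
0: hit
Hits: 5 of 12 references → 5/12 = 0.4167.

0.42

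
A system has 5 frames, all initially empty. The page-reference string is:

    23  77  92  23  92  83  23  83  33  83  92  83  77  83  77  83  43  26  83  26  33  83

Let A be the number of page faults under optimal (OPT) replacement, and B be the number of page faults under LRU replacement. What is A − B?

Under OPT: F F F . . F . . F . . . . . . . F F . . . . → 7 faults.
Under LRU: F F F . . F . . F . . . . . . . F F . . F . → 8 faults.
A − B = 7 − 8 = -1.

-1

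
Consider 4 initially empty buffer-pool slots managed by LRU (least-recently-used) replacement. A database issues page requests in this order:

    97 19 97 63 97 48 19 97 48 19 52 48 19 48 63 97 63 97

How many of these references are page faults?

7

97 → miss, frames (97)
19 → miss, frames (97 19)
97 → hit
63 → miss, frames (19 97 63)
97 → hit
48 → miss, frames (19 63 97 48)
19 → hit
97 → hit
48 → hit
19 → hit
52 → miss, evict 63, frames (97 48 19 52)
48 → hit
19 → hit
48 → hit
63 → miss, evict 97, frames (52 19 48 63)
97 → miss, evict 52, frames (19 48 63 97)
63 → hit
97 → hit
Page faults: 7.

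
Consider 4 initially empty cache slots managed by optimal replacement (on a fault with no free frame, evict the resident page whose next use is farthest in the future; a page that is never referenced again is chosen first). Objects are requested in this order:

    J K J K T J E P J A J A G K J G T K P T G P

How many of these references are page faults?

J -> miss, frames [J]
K -> miss, frames [J, K]
J -> hit
K -> hit
T -> miss, frames [J, K, T]
J -> hit
E -> miss, frames [J, K, T, E]
P -> miss, evict E, frames [J, K, T, P]
J -> hit
A -> miss, evict P, frames [J, K, T, A]
J -> hit
A -> hit
G -> miss, evict A, frames [J, K, T, G]
K -> hit
J -> hit
G -> hit
T -> hit
K -> hit
P -> miss, evict K, frames [J, T, G, P]
T -> hit
G -> hit
P -> hit
Page faults: 8.

8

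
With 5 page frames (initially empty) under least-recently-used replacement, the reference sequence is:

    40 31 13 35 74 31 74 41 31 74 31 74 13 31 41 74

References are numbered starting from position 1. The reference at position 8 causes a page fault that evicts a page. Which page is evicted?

40

pos 1: 40 → miss, frames {40}
pos 2: 31 → miss, frames {40,31}
pos 3: 13 → miss, frames {40,31,13}
pos 4: 35 → miss, frames {40,31,13,35}
pos 5: 74 → miss, frames {40,31,13,35,74}
pos 6: 31 → hit
pos 7: 74 → hit
pos 8: 41 → miss, evict 40, frames {13,35,31,74,41}
At position 8, page 40 is evicted.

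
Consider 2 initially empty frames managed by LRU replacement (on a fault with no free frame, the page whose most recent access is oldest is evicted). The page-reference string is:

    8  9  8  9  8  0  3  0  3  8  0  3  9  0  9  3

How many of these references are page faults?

10

8: miss, frames {8}
9: miss, frames {8,9}
8: hit
9: hit
8: hit
0: miss, evict 9, frames {8,0}
3: miss, evict 8, frames {0,3}
0: hit
3: hit
8: miss, evict 0, frames {3,8}
0: miss, evict 3, frames {8,0}
3: miss, evict 8, frames {0,3}
9: miss, evict 0, frames {3,9}
0: miss, evict 3, frames {9,0}
9: hit
3: miss, evict 0, frames {9,3}
Page faults: 10.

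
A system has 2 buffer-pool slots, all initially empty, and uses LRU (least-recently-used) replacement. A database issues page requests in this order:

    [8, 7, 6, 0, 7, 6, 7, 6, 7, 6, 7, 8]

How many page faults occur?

7

8: miss, frames {8}
7: miss, frames {8,7}
6: miss, evict 8, frames {7,6}
0: miss, evict 7, frames {6,0}
7: miss, evict 6, frames {0,7}
6: miss, evict 0, frames {7,6}
7: hit
6: hit
7: hit
6: hit
7: hit
8: miss, evict 6, frames {7,8}
Page faults: 7.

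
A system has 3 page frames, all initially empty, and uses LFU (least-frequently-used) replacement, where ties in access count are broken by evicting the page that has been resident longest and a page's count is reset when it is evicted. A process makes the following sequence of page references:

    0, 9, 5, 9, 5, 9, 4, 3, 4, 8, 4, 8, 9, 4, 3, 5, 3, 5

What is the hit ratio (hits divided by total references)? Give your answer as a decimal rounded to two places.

0 -> fault, frames [0]
9 -> fault, frames [0, 9]
5 -> fault, frames [0, 9, 5]
9 -> hit
5 -> hit
9 -> hit
4 -> fault, evict 0, frames [9, 5, 4]
3 -> fault, evict 4, frames [9, 5, 3]
4 -> fault, evict 3, frames [9, 5, 4]
8 -> fault, evict 4, frames [9, 5, 8]
4 -> fault, evict 8, frames [9, 5, 4]
8 -> fault, evict 4, frames [9, 5, 8]
9 -> hit
4 -> fault, evict 8, frames [9, 5, 4]
3 -> fault, evict 4, frames [9, 5, 3]
5 -> hit
3 -> hit
5 -> hit
Hits: 7 of 18 references → 7/18 = 0.3889.

0.39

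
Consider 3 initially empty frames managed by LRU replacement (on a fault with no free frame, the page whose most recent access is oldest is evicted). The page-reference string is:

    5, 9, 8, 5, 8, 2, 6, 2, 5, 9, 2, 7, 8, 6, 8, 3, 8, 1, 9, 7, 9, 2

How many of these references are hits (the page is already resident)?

5 → miss, frames [5]
9 → miss, frames [5, 9]
8 → miss, frames [5, 9, 8]
5 → hit
8 → hit
2 → miss, evict 9, frames [5, 8, 2]
6 → miss, evict 5, frames [8, 2, 6]
2 → hit
5 → miss, evict 8, frames [6, 2, 5]
9 → miss, evict 6, frames [2, 5, 9]
2 → hit
7 → miss, evict 5, frames [9, 2, 7]
8 → miss, evict 9, frames [2, 7, 8]
6 → miss, evict 2, frames [7, 8, 6]
8 → hit
3 → miss, evict 7, frames [6, 8, 3]
8 → hit
1 → miss, evict 6, frames [3, 8, 1]
9 → miss, evict 3, frames [8, 1, 9]
7 → miss, evict 8, frames [1, 9, 7]
9 → hit
2 → miss, evict 1, frames [7, 9, 2]
Hits: 7.

7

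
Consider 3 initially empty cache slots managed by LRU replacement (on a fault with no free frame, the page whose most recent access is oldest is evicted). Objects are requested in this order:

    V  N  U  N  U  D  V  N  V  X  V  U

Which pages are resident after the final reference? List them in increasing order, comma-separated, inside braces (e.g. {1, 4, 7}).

V -> miss, frames (V)
N -> miss, frames (V N)
U -> miss, frames (V N U)
N -> hit
U -> hit
D -> miss, evict V, frames (N U D)
V -> miss, evict N, frames (U D V)
N -> miss, evict U, frames (D V N)
V -> hit
X -> miss, evict D, frames (N V X)
V -> hit
U -> miss, evict N, frames (X V U)

{U, V, X}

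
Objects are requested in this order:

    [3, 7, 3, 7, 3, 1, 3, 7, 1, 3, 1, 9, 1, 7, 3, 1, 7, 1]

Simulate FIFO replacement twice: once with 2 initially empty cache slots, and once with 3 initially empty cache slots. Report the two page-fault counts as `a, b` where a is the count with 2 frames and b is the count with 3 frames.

2 frames: F F . . . F F F F F . F F F F F F . → 13 faults.
3 frames: F F . . . F . . . . . F . . F . F F → 7 faults.
7 < 13: adding a frame reduced faults, as is typical.

13, 7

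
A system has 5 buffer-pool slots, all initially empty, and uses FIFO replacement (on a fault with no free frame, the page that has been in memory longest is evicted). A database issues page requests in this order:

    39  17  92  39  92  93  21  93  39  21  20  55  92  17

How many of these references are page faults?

39: miss, frames {39}
17: miss, frames {39,17}
92: miss, frames {39,17,92}
39: hit
92: hit
93: miss, frames {39,17,92,93}
21: miss, frames {39,17,92,93,21}
93: hit
39: hit
21: hit
20: miss, evict 39, frames {17,92,93,21,20}
55: miss, evict 17, frames {92,93,21,20,55}
92: hit
17: miss, evict 92, frames {93,21,20,55,17}
Page faults: 8.

8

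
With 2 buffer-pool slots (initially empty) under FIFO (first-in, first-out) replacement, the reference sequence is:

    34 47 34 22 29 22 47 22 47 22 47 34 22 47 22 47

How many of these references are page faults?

34: fault, frames {34}
47: fault, frames {34,47}
34: hit
22: fault, evict 34, frames {47,22}
29: fault, evict 47, frames {22,29}
22: hit
47: fault, evict 22, frames {29,47}
22: fault, evict 29, frames {47,22}
47: hit
22: hit
47: hit
34: fault, evict 47, frames {22,34}
22: hit
47: fault, evict 22, frames {34,47}
22: fault, evict 34, frames {47,22}
47: hit
Page faults: 9.

9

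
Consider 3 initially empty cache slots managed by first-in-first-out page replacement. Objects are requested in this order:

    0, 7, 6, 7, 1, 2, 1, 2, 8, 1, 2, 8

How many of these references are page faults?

0: miss, frames [0]
7: miss, frames [0, 7]
6: miss, frames [0, 7, 6]
7: hit
1: miss, evict 0, frames [7, 6, 1]
2: miss, evict 7, frames [6, 1, 2]
1: hit
2: hit
8: miss, evict 6, frames [1, 2, 8]
1: hit
2: hit
8: hit
Page faults: 6.

6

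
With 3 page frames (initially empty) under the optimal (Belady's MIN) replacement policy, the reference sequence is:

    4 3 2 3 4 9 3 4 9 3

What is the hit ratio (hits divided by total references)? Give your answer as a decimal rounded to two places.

4 → fault, frames (4)
3 → fault, frames (4 3)
2 → fault, frames (4 3 2)
3 → hit
4 → hit
9 → fault, evict 2, frames (4 3 9)
3 → hit
4 → hit
9 → hit
3 → hit
Hits: 6 of 10 references → 6/10 = 0.6000.

0.60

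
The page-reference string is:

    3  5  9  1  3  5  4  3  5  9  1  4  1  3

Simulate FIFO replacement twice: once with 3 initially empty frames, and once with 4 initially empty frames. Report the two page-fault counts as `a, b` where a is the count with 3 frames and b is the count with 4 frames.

10, 11

3 frames: F F F F F F F . . F F . . F → 10 faults.
4 frames: F F F F . . F F F F F F . F → 11 faults.
11 > 10: adding a frame increased faults — Belady's anomaly.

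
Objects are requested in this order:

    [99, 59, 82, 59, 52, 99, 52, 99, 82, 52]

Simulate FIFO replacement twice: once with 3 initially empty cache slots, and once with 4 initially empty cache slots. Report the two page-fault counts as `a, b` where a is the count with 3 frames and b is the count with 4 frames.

5, 4

3 frames: F F F . F F . . . . → 5 faults.
4 frames: F F F . F . . . . . → 4 faults.
4 < 5: adding a frame reduced faults, as is typical.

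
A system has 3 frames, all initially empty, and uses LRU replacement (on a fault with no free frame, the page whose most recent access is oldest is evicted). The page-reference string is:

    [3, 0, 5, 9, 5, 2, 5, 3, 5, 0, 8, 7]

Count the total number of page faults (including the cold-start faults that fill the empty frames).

9

3 -> fault, frames (3)
0 -> fault, frames (3 0)
5 -> fault, frames (3 0 5)
9 -> fault, evict 3, frames (0 5 9)
5 -> hit
2 -> fault, evict 0, frames (9 5 2)
5 -> hit
3 -> fault, evict 9, frames (2 5 3)
5 -> hit
0 -> fault, evict 2, frames (3 5 0)
8 -> fault, evict 3, frames (5 0 8)
7 -> fault, evict 5, frames (0 8 7)
Page faults: 9.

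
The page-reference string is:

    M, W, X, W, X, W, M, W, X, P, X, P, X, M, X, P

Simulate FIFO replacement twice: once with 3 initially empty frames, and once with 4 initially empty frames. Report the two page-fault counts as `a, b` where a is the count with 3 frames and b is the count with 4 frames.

5, 4

3 frames: F F F . . . . . . F . . . F . . → 5 faults.
4 frames: F F F . . . . . . F . . . . . . → 4 faults.
4 < 5: adding a frame reduced faults, as is typical.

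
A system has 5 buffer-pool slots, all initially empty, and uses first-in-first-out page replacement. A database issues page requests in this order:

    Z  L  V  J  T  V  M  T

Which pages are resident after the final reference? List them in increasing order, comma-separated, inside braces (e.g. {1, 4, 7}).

{J, L, M, T, V}

Z: miss, frames [Z]
L: miss, frames [Z, L]
V: miss, frames [Z, L, V]
J: miss, frames [Z, L, V, J]
T: miss, frames [Z, L, V, J, T]
V: hit
M: miss, evict Z, frames [L, V, J, T, M]
T: hit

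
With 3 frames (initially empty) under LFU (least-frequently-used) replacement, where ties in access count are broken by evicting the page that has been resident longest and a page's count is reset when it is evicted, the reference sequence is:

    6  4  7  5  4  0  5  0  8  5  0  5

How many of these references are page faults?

6

6 -> miss, frames [6]
4 -> miss, frames [6, 4]
7 -> miss, frames [6, 4, 7]
5 -> miss, evict 6, frames [4, 7, 5]
4 -> hit
0 -> miss, evict 7, frames [4, 5, 0]
5 -> hit
0 -> hit
8 -> miss, evict 4, frames [5, 0, 8]
5 -> hit
0 -> hit
5 -> hit
Page faults: 6.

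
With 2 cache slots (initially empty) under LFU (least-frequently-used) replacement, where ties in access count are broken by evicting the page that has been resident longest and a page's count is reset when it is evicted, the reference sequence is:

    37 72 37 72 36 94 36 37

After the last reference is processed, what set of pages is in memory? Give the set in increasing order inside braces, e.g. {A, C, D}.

37 → miss, frames (37)
72 → miss, frames (37 72)
37 → hit
72 → hit
36 → miss, evict 37, frames (72 36)
94 → miss, evict 36, frames (72 94)
36 → miss, evict 94, frames (72 36)
37 → miss, evict 36, frames (72 37)

{37, 72}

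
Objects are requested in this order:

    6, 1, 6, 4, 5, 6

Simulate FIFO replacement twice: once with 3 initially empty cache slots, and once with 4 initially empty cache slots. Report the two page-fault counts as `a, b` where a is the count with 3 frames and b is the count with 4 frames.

3 frames: F F . F F F → 5 faults.
4 frames: F F . F F . → 4 faults.
4 < 5: adding a frame reduced faults, as is typical.

5, 4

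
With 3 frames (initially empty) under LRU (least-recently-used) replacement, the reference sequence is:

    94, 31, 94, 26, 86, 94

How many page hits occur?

2

94 → miss, frames {94}
31 → miss, frames {94,31}
94 → hit
26 → miss, frames {31,94,26}
86 → miss, evict 31, frames {94,26,86}
94 → hit
Hits: 2.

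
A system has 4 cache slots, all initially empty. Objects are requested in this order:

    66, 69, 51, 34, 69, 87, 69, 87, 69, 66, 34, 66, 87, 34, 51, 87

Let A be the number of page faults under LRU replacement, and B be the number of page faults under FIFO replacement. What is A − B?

Under LRU: F F F F . F . . . F . . . . F . → 7 faults.
Under FIFO: F F F F . F . . . F . . . . . . → 6 faults.
A − B = 7 − 6 = 1.

1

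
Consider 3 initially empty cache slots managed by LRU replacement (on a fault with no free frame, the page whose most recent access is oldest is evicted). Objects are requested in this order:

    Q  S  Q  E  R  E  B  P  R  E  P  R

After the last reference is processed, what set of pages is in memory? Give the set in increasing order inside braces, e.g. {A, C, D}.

Q: fault, frames (Q)
S: fault, frames (Q S)
Q: hit
E: fault, frames (S Q E)
R: fault, evict S, frames (Q E R)
E: hit
B: fault, evict Q, frames (R E B)
P: fault, evict R, frames (E B P)
R: fault, evict E, frames (B P R)
E: fault, evict B, frames (P R E)
P: hit
R: hit

{E, P, R}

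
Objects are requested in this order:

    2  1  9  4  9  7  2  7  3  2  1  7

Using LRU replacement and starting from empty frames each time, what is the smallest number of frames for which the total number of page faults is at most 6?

6

f=1: 12 faults
f=2: 10 faults
f=3: 9 faults
f=4: 8 faults
f=5: 7 faults
f=6: 6 faults
Smallest f with faults ≤ 6 is 6.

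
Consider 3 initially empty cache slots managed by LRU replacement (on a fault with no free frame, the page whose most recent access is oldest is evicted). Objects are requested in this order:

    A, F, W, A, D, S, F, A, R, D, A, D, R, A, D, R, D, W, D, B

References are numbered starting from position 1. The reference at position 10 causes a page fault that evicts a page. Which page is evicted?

F

pos 1: A: miss, frames [A]
pos 2: F: miss, frames [A, F]
pos 3: W: miss, frames [A, F, W]
pos 4: A: hit
pos 5: D: miss, evict F, frames [W, A, D]
pos 6: S: miss, evict W, frames [A, D, S]
pos 7: F: miss, evict A, frames [D, S, F]
pos 8: A: miss, evict D, frames [S, F, A]
pos 9: R: miss, evict S, frames [F, A, R]
pos 10: D: miss, evict F, frames [A, R, D]
At position 10, page F is evicted.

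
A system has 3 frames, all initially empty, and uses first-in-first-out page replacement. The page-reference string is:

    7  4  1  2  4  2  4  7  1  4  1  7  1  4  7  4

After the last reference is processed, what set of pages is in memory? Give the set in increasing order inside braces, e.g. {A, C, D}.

7 → miss, frames {7}
4 → miss, frames {7,4}
1 → miss, frames {7,4,1}
2 → miss, evict 7, frames {4,1,2}
4 → hit
2 → hit
4 → hit
7 → miss, evict 4, frames {1,2,7}
1 → hit
4 → miss, evict 1, frames {2,7,4}
1 → miss, evict 2, frames {7,4,1}
7 → hit
1 → hit
4 → hit
7 → hit
4 → hit

{1, 4, 7}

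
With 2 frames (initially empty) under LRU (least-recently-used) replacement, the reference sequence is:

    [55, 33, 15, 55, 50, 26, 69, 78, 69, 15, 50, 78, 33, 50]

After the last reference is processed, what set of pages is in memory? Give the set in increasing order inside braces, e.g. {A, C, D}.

55 → miss, frames (55)
33 → miss, frames (55 33)
15 → miss, evict 55, frames (33 15)
55 → miss, evict 33, frames (15 55)
50 → miss, evict 15, frames (55 50)
26 → miss, evict 55, frames (50 26)
69 → miss, evict 50, frames (26 69)
78 → miss, evict 26, frames (69 78)
69 → hit
15 → miss, evict 78, frames (69 15)
50 → miss, evict 69, frames (15 50)
78 → miss, evict 15, frames (50 78)
33 → miss, evict 50, frames (78 33)
50 → miss, evict 78, frames (33 50)

{33, 50}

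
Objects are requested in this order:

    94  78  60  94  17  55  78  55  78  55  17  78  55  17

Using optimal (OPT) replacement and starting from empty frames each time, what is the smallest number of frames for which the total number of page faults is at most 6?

f=1: 14 faults
f=2: 8 faults
f=3: 5 faults
f=4: 5 faults
f=5: 5 faults
Smallest f with faults ≤ 6 is 3.

3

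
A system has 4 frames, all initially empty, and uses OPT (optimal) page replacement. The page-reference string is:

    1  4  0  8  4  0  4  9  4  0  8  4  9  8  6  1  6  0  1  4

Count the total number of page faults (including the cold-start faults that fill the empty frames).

1: fault, frames {1}
4: fault, frames {1,4}
0: fault, frames {1,4,0}
8: fault, frames {1,4,0,8}
4: hit
0: hit
4: hit
9: fault, evict 1, frames {4,0,8,9}
4: hit
0: hit
8: hit
4: hit
9: hit
8: hit
6: fault, evict 9, frames {4,0,8,6}
1: fault, evict 8, frames {4,0,6,1}
6: hit
0: hit
1: hit
4: hit
Page faults: 7.

7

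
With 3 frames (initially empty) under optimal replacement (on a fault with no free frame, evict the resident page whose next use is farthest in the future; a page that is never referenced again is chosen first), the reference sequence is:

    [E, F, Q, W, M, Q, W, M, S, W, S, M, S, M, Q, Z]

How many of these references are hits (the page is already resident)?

8

E -> miss, frames [E]
F -> miss, frames [E, F]
Q -> miss, frames [E, F, Q]
W -> miss, evict F, frames [E, Q, W]
M -> miss, evict E, frames [Q, W, M]
Q -> hit
W -> hit
M -> hit
S -> miss, evict Q, frames [W, M, S]
W -> hit
S -> hit
M -> hit
S -> hit
M -> hit
Q -> miss, evict S, frames [W, M, Q]
Z -> miss, evict Q, frames [W, M, Z]
Hits: 8.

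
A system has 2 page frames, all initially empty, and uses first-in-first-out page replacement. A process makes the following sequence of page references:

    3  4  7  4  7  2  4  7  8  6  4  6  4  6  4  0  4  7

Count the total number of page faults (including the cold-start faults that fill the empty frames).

11

3 → fault, frames [3]
4 → fault, frames [3, 4]
7 → fault, evict 3, frames [4, 7]
4 → hit
7 → hit
2 → fault, evict 4, frames [7, 2]
4 → fault, evict 7, frames [2, 4]
7 → fault, evict 2, frames [4, 7]
8 → fault, evict 4, frames [7, 8]
6 → fault, evict 7, frames [8, 6]
4 → fault, evict 8, frames [6, 4]
6 → hit
4 → hit
6 → hit
4 → hit
0 → fault, evict 6, frames [4, 0]
4 → hit
7 → fault, evict 4, frames [0, 7]
Page faults: 11.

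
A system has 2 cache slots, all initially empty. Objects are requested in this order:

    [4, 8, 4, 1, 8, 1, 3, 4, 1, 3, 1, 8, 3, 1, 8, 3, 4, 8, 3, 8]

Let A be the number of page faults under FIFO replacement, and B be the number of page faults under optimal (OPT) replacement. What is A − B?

2

Under FIFO: F F . F . . F F F F . F . F . F F F F . → 13 faults.
Under OPT: F F . F . . F F . F . F . F . F F . F . → 11 faults.
A − B = 13 − 11 = 2.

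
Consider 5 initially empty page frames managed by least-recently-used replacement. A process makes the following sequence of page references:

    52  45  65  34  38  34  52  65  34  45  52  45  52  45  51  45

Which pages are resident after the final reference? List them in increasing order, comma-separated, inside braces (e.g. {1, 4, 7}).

{34, 45, 51, 52, 65}

52 -> miss, frames (52)
45 -> miss, frames (52 45)
65 -> miss, frames (52 45 65)
34 -> miss, frames (52 45 65 34)
38 -> miss, frames (52 45 65 34 38)
34 -> hit
52 -> hit
65 -> hit
34 -> hit
45 -> hit
52 -> hit
45 -> hit
52 -> hit
45 -> hit
51 -> miss, evict 38, frames (65 34 52 45 51)
45 -> hit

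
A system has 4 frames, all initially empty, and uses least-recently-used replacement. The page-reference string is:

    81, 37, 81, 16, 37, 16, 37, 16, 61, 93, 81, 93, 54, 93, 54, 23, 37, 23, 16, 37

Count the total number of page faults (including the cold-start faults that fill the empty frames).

10

81 -> fault, frames (81)
37 -> fault, frames (81 37)
81 -> hit
16 -> fault, frames (37 81 16)
37 -> hit
16 -> hit
37 -> hit
16 -> hit
61 -> fault, frames (81 37 16 61)
93 -> fault, evict 81, frames (37 16 61 93)
81 -> fault, evict 37, frames (16 61 93 81)
93 -> hit
54 -> fault, evict 16, frames (61 81 93 54)
93 -> hit
54 -> hit
23 -> fault, evict 61, frames (81 93 54 23)
37 -> fault, evict 81, frames (93 54 23 37)
23 -> hit
16 -> fault, evict 93, frames (54 37 23 16)
37 -> hit
Page faults: 10.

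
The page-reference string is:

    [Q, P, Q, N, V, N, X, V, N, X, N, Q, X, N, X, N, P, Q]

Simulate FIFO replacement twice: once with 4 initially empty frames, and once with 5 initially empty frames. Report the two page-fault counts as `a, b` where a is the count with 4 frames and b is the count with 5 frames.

4 frames: F F . F F . F . . . . F . . . . F . → 7 faults.
5 frames: F F . F F . F . . . . . . . . . . . → 5 faults.
5 < 7: adding a frame reduced faults, as is typical.

7, 5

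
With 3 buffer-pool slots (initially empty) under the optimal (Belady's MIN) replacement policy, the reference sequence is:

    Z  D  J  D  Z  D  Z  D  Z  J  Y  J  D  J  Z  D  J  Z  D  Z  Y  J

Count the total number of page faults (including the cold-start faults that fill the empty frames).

6

Z -> fault, frames [Z]
D -> fault, frames [Z, D]
J -> fault, frames [Z, D, J]
D -> hit
Z -> hit
D -> hit
Z -> hit
D -> hit
Z -> hit
J -> hit
Y -> fault, evict Z, frames [D, J, Y]
J -> hit
D -> hit
J -> hit
Z -> fault, evict Y, frames [D, J, Z]
D -> hit
J -> hit
Z -> hit
D -> hit
Z -> hit
Y -> fault, evict Z, frames [D, J, Y]
J -> hit
Page faults: 6.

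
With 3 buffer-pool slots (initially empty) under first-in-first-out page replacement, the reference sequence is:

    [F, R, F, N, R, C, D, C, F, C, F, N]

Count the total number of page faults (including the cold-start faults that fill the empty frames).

7

F: miss, frames (F)
R: miss, frames (F R)
F: hit
N: miss, frames (F R N)
R: hit
C: miss, evict F, frames (R N C)
D: miss, evict R, frames (N C D)
C: hit
F: miss, evict N, frames (C D F)
C: hit
F: hit
N: miss, evict C, frames (D F N)
Page faults: 7.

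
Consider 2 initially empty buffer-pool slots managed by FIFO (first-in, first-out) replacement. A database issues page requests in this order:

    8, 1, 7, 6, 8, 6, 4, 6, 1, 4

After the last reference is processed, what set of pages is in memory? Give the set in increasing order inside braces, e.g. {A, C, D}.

8 -> fault, frames (8)
1 -> fault, frames (8 1)
7 -> fault, evict 8, frames (1 7)
6 -> fault, evict 1, frames (7 6)
8 -> fault, evict 7, frames (6 8)
6 -> hit
4 -> fault, evict 6, frames (8 4)
6 -> fault, evict 8, frames (4 6)
1 -> fault, evict 4, frames (6 1)
4 -> fault, evict 6, frames (1 4)

{1, 4}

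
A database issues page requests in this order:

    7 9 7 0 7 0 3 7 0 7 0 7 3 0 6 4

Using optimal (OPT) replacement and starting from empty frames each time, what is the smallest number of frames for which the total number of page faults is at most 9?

f=1: 16 faults
f=2: 8 faults
f=3: 6 faults
f=4: 6 faults
f=5: 6 faults
f=6: 6 faults
Smallest f with faults ≤ 9 is 2.

2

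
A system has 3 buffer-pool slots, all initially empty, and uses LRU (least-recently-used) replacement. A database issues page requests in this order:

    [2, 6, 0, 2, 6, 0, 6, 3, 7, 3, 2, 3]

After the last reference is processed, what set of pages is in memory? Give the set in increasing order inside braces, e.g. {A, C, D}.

{2, 3, 7}

2 → fault, frames {2}
6 → fault, frames {2,6}
0 → fault, frames {2,6,0}
2 → hit
6 → hit
0 → hit
6 → hit
3 → fault, evict 2, frames {0,6,3}
7 → fault, evict 0, frames {6,3,7}
3 → hit
2 → fault, evict 6, frames {7,3,2}
3 → hit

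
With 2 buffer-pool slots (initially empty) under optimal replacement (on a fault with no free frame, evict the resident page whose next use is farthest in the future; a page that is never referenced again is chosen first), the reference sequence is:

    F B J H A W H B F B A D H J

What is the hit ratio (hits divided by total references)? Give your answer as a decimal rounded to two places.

0.14

F → fault, frames [F]
B → fault, frames [F, B]
J → fault, evict F, frames [B, J]
H → fault, evict J, frames [B, H]
A → fault, evict B, frames [H, A]
W → fault, evict A, frames [H, W]
H → hit
B → fault, evict W, frames [H, B]
F → fault, evict H, frames [B, F]
B → hit
A → fault, evict F, frames [B, A]
D → fault, evict A, frames [B, D]
H → fault, evict D, frames [B, H]
J → fault, evict H, frames [B, J]
Hits: 2 of 14 references → 2/14 = 0.1429.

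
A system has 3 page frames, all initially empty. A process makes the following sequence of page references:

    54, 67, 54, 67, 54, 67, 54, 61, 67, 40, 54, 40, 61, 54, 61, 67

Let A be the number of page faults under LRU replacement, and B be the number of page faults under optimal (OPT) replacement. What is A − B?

Under LRU: F F . . . . . F . F F . F . . F → 7 faults.
Under OPT: F F . . . . . F . F . . . . . F → 5 faults.
A − B = 7 − 5 = 2.

2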